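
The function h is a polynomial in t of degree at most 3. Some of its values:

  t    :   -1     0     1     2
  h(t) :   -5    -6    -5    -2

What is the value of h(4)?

First differences: -1, 1, 3. Second differences: 2, 2.
Level-2 differences are constant, so h has degree 2.
Fitting a degree-2 polynomial gives h(t) = t² - 6.
Then h(4) = 10.

10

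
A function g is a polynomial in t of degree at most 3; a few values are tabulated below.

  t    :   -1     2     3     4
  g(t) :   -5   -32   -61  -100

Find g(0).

-4

Write g(t) = at³ + bt² + ct + d; the 4 given values yield a linear system in the 4 coefficients.
Solving, the leading coefficient vanishes, and g(t) = -5t² - 4t - 4.
Then g(0) = -4.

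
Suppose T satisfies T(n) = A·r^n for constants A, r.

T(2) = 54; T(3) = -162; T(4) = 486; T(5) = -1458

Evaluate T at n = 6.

4374

Consecutive ratio: -162/54 = -3, and 486/(-162) = -3, so r = -3.
Then A·(-3)^2 = 54 gives A = 6, and T(n) = 6·(-3)^n.
T(6) = 6·(-3)^6 = 4374.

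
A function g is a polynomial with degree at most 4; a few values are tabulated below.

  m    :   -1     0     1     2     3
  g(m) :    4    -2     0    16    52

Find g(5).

First differences: -6, 2, 16, 36. Second differences: 8, 14, 20. Third differences: 6, 6.
Level-3 differences are constant, so g has degree 3.
Fitting a degree-3 polynomial gives g(m) = m³ + 4m² - 3m - 2.
Then g(5) = 208.

208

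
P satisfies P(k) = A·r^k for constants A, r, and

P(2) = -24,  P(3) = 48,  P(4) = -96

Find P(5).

Consecutive ratio: 48/(-24) = -2, and -96/48 = -2, so r = -2.
Then A·(-2)^2 = -24 gives A = -6, and P(k) = -6·(-2)^k.
P(5) = -6·(-2)^5 = 192.

192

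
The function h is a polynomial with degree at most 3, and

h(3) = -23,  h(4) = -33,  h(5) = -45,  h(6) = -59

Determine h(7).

-75

Write h(t) = at³ + bt² + ct + d; the 4 given values yield a linear system in the 4 coefficients.
Solving, the leading coefficient vanishes, and h(t) = -t² - 3t - 5.
Then h(7) = -75.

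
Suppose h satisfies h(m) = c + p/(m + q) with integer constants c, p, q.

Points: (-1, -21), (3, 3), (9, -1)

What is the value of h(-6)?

-6

(h(m) − c)(m + q) = p for each data point; the three points give a linear system in c and q, then p follows.
Solving: c = -3, q = 0, p = 18, so h(m) = -3 + 18/(m + 0).
Then h(-6) = -3 + 18/(-6) = -6.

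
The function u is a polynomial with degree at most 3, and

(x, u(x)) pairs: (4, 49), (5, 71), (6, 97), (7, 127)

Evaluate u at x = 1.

7

First differences: 22, 26, 30. Second differences: 4, 4.
Level-2 differences are constant, so u has degree 2.
Fitting a degree-2 polynomial gives u(x) = 2x² + 4x + 1.
Then u(1) = 7.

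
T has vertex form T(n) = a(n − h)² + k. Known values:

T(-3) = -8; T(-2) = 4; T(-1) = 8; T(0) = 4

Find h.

First differences 12, 4, -4; second difference -8 = 2a, so a = -4.
Expanding, the n-coefficient is −2ah = 8h; matching it to the data gives h = -1, and then k = 8.
So T(n) = -4(n + 1)² + 8.
Hence h = -1.

-1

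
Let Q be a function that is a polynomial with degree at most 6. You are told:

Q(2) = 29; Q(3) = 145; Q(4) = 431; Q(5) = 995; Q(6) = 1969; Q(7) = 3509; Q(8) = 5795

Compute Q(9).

First differences: 116, 286, 564, 974, 1540, 2286. Second differences: 170, 278, 410, 566, 746. Third differences: 108, 132, 156, 180. Fourth differences: 24, 24, 24.
Level-4 differences are constant, so Q has degree 4.
Fitting a degree-4 polynomial gives Q(m) = m^4 + 4m³ - 6m² + 5m - 5.
Then Q(9) = 9031.

9031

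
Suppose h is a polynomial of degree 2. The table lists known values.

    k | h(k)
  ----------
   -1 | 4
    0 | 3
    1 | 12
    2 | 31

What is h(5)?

148

Write h(k) = ak² + bk + c; the 4 given values yield a linear system in the 3 coefficients.
Solving, h(k) = 5k² + 4k + 3.
Then h(5) = 148.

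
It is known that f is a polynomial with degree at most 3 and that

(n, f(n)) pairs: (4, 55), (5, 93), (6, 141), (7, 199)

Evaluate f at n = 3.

27

First differences: 38, 48, 58. Second differences: 10, 10.
Level-2 differences are constant, so f has degree 2.
Fitting a degree-2 polynomial gives f(n) = 5n² - 7n + 3.
Then f(3) = 27.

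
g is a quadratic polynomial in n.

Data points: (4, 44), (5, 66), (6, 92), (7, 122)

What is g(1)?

First differences: 22, 26, 30. Second differences: 4, 4.
Level-2 differences are constant, so g has degree 2.
Fitting a degree-2 polynomial gives g(n) = 2n² + 4n - 4.
Then g(1) = 2.

2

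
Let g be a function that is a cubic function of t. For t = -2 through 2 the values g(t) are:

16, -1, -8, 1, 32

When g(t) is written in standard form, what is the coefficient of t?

0

First differences: -17, -7, 9, 31. Second differences: 10, 16, 22. Third differences: 6, 6.
Level-3 differences are constant, so g has degree 3.
Fitting a degree-3 polynomial gives g(t) = t³ + 8t² - 8.
The coefficient of t is 0.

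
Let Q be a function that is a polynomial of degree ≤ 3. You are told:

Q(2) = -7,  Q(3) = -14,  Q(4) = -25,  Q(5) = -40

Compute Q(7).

First differences: -7, -11, -15. Second differences: -4, -4.
Level-2 differences are constant, so Q has degree 2.
Fitting a degree-2 polynomial gives Q(x) = -2x² + 3x - 5.
Then Q(7) = -82.

-82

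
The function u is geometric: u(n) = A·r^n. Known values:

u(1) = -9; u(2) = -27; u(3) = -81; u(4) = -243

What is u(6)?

Consecutive ratio: -27/(-9) = 3, and -81/(-27) = 3, so r = 3.
Then A·3^1 = -9 gives A = -3, and u(n) = -3·3^n.
u(6) = -3·3^6 = -2187.

-2187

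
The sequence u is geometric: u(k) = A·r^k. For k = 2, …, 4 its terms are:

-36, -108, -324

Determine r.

Consecutive ratio: -108/(-36) = 3, and -324/(-108) = 3, so r = 3.
Then A·3^2 = -36 gives A = -4, and u(k) = -4·3^k.

3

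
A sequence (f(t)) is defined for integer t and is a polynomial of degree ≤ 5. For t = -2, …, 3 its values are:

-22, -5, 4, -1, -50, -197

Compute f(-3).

-65

First differences: 17, 9, -5, -49, -147. Second differences: -8, -14, -44, -98. Third differences: -6, -30, -54. Fourth differences: -24, -24.
Level-4 differences are constant, so f has degree 4.
Fitting a degree-4 polynomial gives f(t) = -t^4 - 3t³ - 6t² + 5t + 4.
Then f(-3) = -65.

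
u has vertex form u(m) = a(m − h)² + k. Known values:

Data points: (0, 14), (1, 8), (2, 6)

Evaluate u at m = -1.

24

First differences -6, -2; second difference 4 = 2a, so a = 2.
Expanding, the m-coefficient is −2ah = -4h; matching it to the data gives h = 2, and then k = 6.
So u(m) = 2(m − 2)² + 6.
u(-1) = 2·(-3)² + 6 = 24.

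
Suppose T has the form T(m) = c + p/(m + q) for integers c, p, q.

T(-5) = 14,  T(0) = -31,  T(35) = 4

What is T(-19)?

7

(T(m) − c)(m + q) = p for each data point; the three points give a linear system in c and q, then p follows.
Solving: c = 5, q = 1, p = -36, so T(m) = 5 − 36/(m + 1).
Then T(-19) = 5 − 36/(-18) = 7.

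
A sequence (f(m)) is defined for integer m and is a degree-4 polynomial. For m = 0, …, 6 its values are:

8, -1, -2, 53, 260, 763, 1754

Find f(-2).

98

First differences: -9, -1, 55, 207, 503, 991. Second differences: 8, 56, 152, 296, 488. Third differences: 48, 96, 144, 192. Fourth differences: 48, 48, 48.
Level-4 differences are constant, so f has degree 4.
Fitting a degree-4 polynomial gives f(m) = 2m^4 - 4m³ + 2m² - 9m + 8.
Then f(-2) = 98.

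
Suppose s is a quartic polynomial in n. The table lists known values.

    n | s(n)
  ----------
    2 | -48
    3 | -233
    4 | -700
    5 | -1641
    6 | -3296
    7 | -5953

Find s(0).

First differences: -185, -467, -941, -1655, -2657. Second differences: -282, -474, -714, -1002. Third differences: -192, -240, -288. Fourth differences: -48, -48.
Level-4 differences are constant, so s has degree 4.
Fitting a degree-4 polynomial gives s(n) = -2n^4 - 4n³ + 5n² - 4n + 4.
Then s(0) = 4.

4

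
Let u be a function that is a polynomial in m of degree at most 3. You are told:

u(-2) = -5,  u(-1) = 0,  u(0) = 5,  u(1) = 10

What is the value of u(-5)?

First differences: 5, 5, 5.
Level-1 differences are constant, so u has degree 1.
Fitting a degree-1 polynomial gives u(m) = 5m + 5.
Then u(-5) = -20.

-20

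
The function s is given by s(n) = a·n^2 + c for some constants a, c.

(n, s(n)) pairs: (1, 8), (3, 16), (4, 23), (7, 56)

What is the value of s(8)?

71

From s(1) = 8 and s(3) = 16: 1a + c = 8 and 9a + c = 16.
Subtracting: 8a = 8, so a = 1; then c = 8 − 1·1 = 7.
So s(n) = 1n² + 7, and s(8) = 71.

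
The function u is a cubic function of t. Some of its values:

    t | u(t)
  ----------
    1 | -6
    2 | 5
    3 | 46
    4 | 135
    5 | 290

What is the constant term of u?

First differences: 11, 41, 89, 155. Second differences: 30, 48, 66. Third differences: 18, 18.
Level-3 differences are constant, so u has degree 3.
Fitting a degree-3 polynomial gives u(t) = 3t³ - 3t² - t - 5.
The constant term is u(0) = -5.

-5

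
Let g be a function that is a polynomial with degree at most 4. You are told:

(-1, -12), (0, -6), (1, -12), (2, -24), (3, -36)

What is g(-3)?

-84

First differences: 6, -6, -12, -12. Second differences: -12, -6, 0. Third differences: 6, 6.
Level-3 differences are constant, so g has degree 3.
Fitting a degree-3 polynomial gives g(m) = m³ - 6m² - m - 6.
Then g(-3) = -84.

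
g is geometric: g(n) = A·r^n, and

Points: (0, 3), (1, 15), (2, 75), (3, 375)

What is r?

5

Consecutive ratio: 15/3 = 5, and 75/15 = 5, so r = 5.
Then A·5^0 = 3 gives A = 3, and g(n) = 3·5^n.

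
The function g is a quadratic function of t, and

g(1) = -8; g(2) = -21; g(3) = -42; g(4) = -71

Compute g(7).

-206

First differences: -13, -21, -29. Second differences: -8, -8.
Level-2 differences are constant, so g has degree 2.
Fitting a degree-2 polynomial gives g(t) = -4t² - t - 3.
Then g(7) = -206.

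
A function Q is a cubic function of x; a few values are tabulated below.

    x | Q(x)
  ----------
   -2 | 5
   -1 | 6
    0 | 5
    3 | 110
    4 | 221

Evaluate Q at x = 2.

45

Write Q(x) = ax³ + bx² + cx + d; the 5 given values yield a linear system in the 4 coefficients.
Solving, Q(x) = 2x³ + 5x² + 2x + 5.
Then Q(2) = 45.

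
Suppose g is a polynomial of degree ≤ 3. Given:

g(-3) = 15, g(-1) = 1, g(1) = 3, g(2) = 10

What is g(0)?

Write g(m) = am³ + bm² + cm + d; the 4 given values yield a linear system in the 4 coefficients.
Solving, the leading coefficient vanishes, and g(m) = 2m² + m.
The constant term is g(0) = 0.

0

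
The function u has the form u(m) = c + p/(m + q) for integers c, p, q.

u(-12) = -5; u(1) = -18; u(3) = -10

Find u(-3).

(u(m) − c)(m + q) = p for each data point; the three points give a linear system in c and q, then p follows.
Solving: c = -6, q = 0, p = -12, so u(m) = -6 − 12/(m + 0).
Then u(-3) = -6 − 12/(-3) = -2.

-2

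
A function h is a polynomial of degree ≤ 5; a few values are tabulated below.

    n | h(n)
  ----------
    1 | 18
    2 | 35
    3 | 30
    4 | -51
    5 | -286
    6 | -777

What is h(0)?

9

Write h(n) = an^5 + bn^4 + cn³ + dn² + en + p; the 6 given values yield a linear system in the 6 coefficients.
Solving, the leading coefficient vanishes, and h(n) = -n^4 + n³ + 8n² + n + 9.
The constant term is h(0) = 9.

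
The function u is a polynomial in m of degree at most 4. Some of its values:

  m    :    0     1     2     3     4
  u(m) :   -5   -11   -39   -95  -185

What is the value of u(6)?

Write u(m) = am^4 + bm³ + cm² + dm + e; the 5 given values yield a linear system in the 5 coefficients.
Solving, the leading coefficient vanishes, and u(m) = -m³ - 8m² + 3m - 5.
Then u(6) = -491.

-491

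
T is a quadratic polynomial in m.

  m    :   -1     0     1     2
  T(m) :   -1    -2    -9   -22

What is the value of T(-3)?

First differences: -1, -7, -13. Second differences: -6, -6.
Level-2 differences are constant, so T has degree 2.
Fitting a degree-2 polynomial gives T(m) = -3m² - 4m - 2.
Then T(-3) = -17.

-17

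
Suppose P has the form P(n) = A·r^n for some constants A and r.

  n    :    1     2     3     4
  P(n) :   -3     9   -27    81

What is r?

Consecutive ratio: 9/(-3) = -3, and -27/9 = -3, so r = -3.
Then A·(-3)^1 = -3 gives A = 1, and P(n) = 1·(-3)^n.

-3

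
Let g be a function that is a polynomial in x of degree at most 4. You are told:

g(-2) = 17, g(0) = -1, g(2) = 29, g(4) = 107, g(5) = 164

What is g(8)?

407

Write g(x) = ax^4 + bx³ + cx² + dx + e; the 5 given values yield a linear system in the 5 coefficients.
Solving, the top 2 coefficients vanish, and g(x) = 6x² + 3x - 1.
Then g(8) = 407.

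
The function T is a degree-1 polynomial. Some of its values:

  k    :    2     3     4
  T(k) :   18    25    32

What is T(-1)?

-3

Write T(k) = ak + b; the 3 given values yield a linear system in the 2 coefficients.
Solving, T(k) = 7k + 4.
Then T(-1) = -3.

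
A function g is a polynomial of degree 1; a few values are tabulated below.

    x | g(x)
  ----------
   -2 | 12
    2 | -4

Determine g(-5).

Write g(x) = ax + b; the 2 given values yield a linear system in the 2 coefficients.
Solving, g(x) = -4x + 4.
Then g(-5) = 24.

24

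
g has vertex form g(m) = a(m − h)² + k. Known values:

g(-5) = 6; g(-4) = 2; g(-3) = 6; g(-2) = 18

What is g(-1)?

First differences -4, 4, 12; second difference 8 = 2a, so a = 4.
Expanding, the m-coefficient is −2ah = -8h; matching it to the data gives h = -4, and then k = 2.
So g(m) = 4(m + 4)² + 2.
g(-1) = 4·3² + 2 = 38.

38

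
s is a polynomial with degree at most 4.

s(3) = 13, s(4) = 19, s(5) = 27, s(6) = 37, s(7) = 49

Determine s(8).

First differences: 6, 8, 10, 12. Second differences: 2, 2, 2.
Level-2 differences are constant, so s has degree 2.
Extending the table by one column gives the next first difference 14, so s(8) = 49 + 14 = 63.

63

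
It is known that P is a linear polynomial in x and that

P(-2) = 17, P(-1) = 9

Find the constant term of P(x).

Write P(x) = ax + b; the 2 given values yield a linear system in the 2 coefficients.
Solving, P(x) = -8x + 1.
The constant term is P(0) = 1.

1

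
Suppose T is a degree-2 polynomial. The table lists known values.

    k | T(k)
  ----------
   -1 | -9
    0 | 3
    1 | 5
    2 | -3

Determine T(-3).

First differences: 12, 2, -8. Second differences: -10, -10.
Level-2 differences are constant, so T has degree 2.
Fitting a degree-2 polynomial gives T(k) = -5k² + 7k + 3.
Then T(-3) = -63.

-63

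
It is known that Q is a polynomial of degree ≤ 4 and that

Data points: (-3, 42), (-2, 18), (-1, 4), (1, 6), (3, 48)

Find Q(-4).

Write Q(m) = am^4 + bm³ + cm² + dm + e; the 5 given values yield a linear system in the 5 coefficients.
Solving, the top 2 coefficients vanish, and Q(m) = 5m² + m.
Then Q(-4) = 76.

76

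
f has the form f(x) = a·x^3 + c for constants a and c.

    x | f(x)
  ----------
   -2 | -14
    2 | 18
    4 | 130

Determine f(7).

From f(-2) = -14 and f(2) = 18: -8a + c = -14 and 8a + c = 18.
Subtracting: 16a = 32, so a = 2; then c = -14 − 2·(-8) = 2.
So f(x) = 2x³ + 2, and f(7) = 688.

688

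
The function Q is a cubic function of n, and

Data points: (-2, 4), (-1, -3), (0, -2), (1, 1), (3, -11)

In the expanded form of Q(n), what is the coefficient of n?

3

Write Q(n) = an³ + bn² + cn + d; the 5 given values yield a linear system in the 4 coefficients.
Solving, Q(n) = -n³ + n² + 3n - 2.
The coefficient of n is 3.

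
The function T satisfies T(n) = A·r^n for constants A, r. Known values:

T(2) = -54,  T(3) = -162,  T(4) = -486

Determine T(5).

Consecutive ratio: -162/(-54) = 3, and -486/(-162) = 3, so r = 3.
Then A·3^2 = -54 gives A = -6, and T(n) = -6·3^n.
T(5) = -6·3^5 = -1458.

-1458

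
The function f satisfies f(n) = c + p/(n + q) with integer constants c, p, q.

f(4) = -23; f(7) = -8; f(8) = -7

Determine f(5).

(f(n) − c)(n + q) = p for each data point; the three points give a linear system in c and q, then p follows.
Solving: c = -3, q = -3, p = -20, so f(n) = -3 − 20/(n − 3).
Then f(5) = -3 − 20/2 = -13.

-13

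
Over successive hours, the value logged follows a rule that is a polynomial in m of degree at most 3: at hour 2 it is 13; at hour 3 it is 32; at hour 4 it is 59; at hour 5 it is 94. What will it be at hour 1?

2

Write the value at m as T(m).
Write T(m) = am³ + bm² + cm + d; the 4 given values yield a linear system in the 4 coefficients.
Solving, the leading coefficient vanishes, and T(m) = 4m² - m - 1.
Then T(1) = 2.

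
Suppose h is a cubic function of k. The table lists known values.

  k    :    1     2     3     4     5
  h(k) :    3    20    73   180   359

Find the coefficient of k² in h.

Write h(k) = ak³ + bk² + ck + d; the 5 given values yield a linear system in the 4 coefficients.
Solving, h(k) = 3k³ - 4k + 4.
The coefficient of k² is 0.

0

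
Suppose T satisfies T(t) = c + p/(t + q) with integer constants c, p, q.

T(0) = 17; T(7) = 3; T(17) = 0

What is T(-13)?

(T(t) − c)(t + q) = p for each data point; the three points give a linear system in c and q, then p follows.
Solving: c = -3, q = 3, p = 60, so T(t) = -3 + 60/(t + 3).
Then T(-13) = -3 + 60/(-10) = -9.

-9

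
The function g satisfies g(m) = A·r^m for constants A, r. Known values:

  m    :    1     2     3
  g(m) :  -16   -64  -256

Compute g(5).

Consecutive ratio: -64/(-16) = 4, and -256/(-64) = 4, so r = 4.
Then A·4^1 = -16 gives A = -4, and g(m) = -4·4^m.
g(5) = -4·4^5 = -4096.

-4096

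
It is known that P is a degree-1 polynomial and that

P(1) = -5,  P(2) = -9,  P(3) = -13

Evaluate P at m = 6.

-25

First differences: -4, -4.
Level-1 differences are constant, so P has degree 1.
Fitting a degree-1 polynomial gives P(m) = -4m - 1.
Then P(6) = -25.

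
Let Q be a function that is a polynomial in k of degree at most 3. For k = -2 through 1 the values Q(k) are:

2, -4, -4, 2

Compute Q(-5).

Write Q(k) = ak³ + bk² + ck + d; the 4 given values yield a linear system in the 4 coefficients.
Solving, the leading coefficient vanishes, and Q(k) = 3k² + 3k - 4.
Then Q(-5) = 56.

56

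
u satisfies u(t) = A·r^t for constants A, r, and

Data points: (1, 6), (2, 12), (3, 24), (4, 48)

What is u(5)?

96

Consecutive ratio: 12/6 = 2, and 24/12 = 2, so r = 2.
Then A·2^1 = 6 gives A = 3, and u(t) = 3·2^t.
u(5) = 3·2^5 = 96.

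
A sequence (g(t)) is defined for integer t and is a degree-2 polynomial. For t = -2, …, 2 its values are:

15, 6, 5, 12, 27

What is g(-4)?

57

First differences: -9, -1, 7, 15. Second differences: 8, 8, 8.
Level-2 differences are constant, so g has degree 2.
Fitting a degree-2 polynomial gives g(t) = 4t² + 3t + 5.
Then g(-4) = 57.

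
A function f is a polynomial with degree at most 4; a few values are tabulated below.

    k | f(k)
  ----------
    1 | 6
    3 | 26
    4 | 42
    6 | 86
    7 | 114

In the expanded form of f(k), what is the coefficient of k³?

Write f(k) = ak^4 + bk³ + ck² + dk + e; the 5 given values yield a linear system in the 5 coefficients.
Solving, the top 2 coefficients vanish, and f(k) = 2k² + 2k + 2.
The coefficient of k³ is 0.

0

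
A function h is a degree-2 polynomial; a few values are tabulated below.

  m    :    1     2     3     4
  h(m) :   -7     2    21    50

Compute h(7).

197

First differences: 9, 19, 29. Second differences: 10, 10.
Level-2 differences are constant, so h has degree 2.
Fitting a degree-2 polynomial gives h(m) = 5m² - 6m - 6.
Then h(7) = 197.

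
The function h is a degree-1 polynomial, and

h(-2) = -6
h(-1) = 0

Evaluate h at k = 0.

Write h(k) = ak + b; the 2 given values yield a linear system in the 2 coefficients.
Solving, h(k) = 6k + 6.
Then h(0) = 6.

6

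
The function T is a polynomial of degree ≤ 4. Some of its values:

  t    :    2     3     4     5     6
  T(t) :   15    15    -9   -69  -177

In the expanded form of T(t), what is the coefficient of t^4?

0

First differences: 0, -24, -60, -108. Second differences: -24, -36, -48. Third differences: -12, -12.
Level-3 differences are constant, so T has degree 3.
Fitting a degree-3 polynomial gives T(t) = -2t³ + 6t² + 8t - 9.
The coefficient of t^4 is 0.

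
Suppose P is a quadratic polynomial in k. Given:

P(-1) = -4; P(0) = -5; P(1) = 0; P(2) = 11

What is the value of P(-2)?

3

First differences: -1, 5, 11. Second differences: 6, 6.
Level-2 differences are constant, so P has degree 2.
Fitting a degree-2 polynomial gives P(k) = 3k² + 2k - 5.
Then P(-2) = 3.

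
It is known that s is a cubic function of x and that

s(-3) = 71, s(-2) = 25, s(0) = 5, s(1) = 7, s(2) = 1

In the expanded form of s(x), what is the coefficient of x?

Write s(x) = ax³ + bx² + cx + d; the 5 given values yield a linear system in the 4 coefficients.
Solving, s(x) = -2x³ + 2x² + 2x + 5.
The coefficient of x is 2.

2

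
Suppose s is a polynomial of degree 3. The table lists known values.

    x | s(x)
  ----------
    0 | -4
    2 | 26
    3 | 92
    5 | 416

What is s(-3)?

Write s(x) = ax³ + bx² + cx + d; the 4 given values yield a linear system in the 4 coefficients.
Solving, s(x) = 3x³ + 2x² - x - 4.
Then s(-3) = -64.

-64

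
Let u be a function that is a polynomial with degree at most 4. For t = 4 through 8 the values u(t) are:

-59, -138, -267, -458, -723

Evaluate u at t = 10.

First differences: -79, -129, -191, -265. Second differences: -50, -62, -74. Third differences: -12, -12.
Level-3 differences are constant, so u has degree 3.
Fitting a degree-3 polynomial gives u(t) = -2t³ + 5t² - 2t - 3.
Then u(10) = -1523.

-1523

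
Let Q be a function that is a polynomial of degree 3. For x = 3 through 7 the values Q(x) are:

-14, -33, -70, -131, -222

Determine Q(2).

First differences: -19, -37, -61, -91. Second differences: -18, -24, -30. Third differences: -6, -6.
Level-3 differences are constant, so Q has degree 3.
Fitting a degree-3 polynomial gives Q(x) = -x³ + 3x² - 3x - 5.
Then Q(2) = -7.

-7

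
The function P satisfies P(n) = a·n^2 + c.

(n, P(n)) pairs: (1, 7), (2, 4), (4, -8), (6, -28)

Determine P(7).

-41

From P(1) = 7 and P(2) = 4: 1a + c = 7 and 4a + c = 4.
Subtracting: 3a = -3, so a = -1; then c = 7 − (-1)·1 = 8.
So P(n) = -1n² + 8, and P(7) = -41.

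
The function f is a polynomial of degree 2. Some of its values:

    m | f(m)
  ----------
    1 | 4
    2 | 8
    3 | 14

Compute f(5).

32

Write f(m) = am² + bm + c; the 3 given values yield a linear system in the 3 coefficients.
Solving, f(m) = m² + m + 2.
Then f(5) = 32.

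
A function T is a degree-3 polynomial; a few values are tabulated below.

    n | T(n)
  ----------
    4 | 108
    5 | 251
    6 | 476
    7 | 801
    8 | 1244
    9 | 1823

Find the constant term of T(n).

-4

First differences: 143, 225, 325, 443, 579. Second differences: 82, 100, 118, 136. Third differences: 18, 18, 18.
Level-3 differences are constant, so T has degree 3.
Fitting a degree-3 polynomial gives T(n) = 3n³ - 4n² - 4n - 4.
The constant term is T(0) = -4.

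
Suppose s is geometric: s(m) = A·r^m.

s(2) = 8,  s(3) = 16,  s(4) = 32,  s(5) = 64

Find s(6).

128

Consecutive ratio: 16/8 = 2, and 32/16 = 2, so r = 2.
Then A·2^2 = 8 gives A = 2, and s(m) = 2·2^m.
s(6) = 2·2^6 = 128.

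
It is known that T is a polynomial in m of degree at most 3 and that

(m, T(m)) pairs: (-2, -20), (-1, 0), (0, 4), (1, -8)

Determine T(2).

First differences: 20, 4, -12. Second differences: -16, -16.
Level-2 differences are constant, so T has degree 2.
Fitting a degree-2 polynomial gives T(m) = -8m² - 4m + 4.
Then T(2) = -36.

-36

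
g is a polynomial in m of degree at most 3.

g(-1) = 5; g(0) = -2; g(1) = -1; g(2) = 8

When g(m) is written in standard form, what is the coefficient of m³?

0

Write g(m) = am³ + bm² + cm + d; the 4 given values yield a linear system in the 4 coefficients.
Solving, the leading coefficient vanishes, and g(m) = 4m² - 3m - 2.
The coefficient of m³ is 0.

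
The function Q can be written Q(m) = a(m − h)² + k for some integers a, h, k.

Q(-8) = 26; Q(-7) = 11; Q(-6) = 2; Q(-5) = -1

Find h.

-5

First differences -15, -9, -3; second difference 6 = 2a, so a = 3.
Expanding, the m-coefficient is −2ah = -6h; matching it to the data gives h = -5, and then k = -1.
So Q(m) = 3(m + 5)² − 1.
Hence h = -5.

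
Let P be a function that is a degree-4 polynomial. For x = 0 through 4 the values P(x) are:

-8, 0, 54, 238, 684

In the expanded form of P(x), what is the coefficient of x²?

Write P(x) = ax^4 + bx³ + cx² + dx + e; the 5 given values yield a linear system in the 5 coefficients.
Solving, P(x) = 2x^4 + 2x³ + 3x² + x - 8.
The coefficient of x² is 3.

3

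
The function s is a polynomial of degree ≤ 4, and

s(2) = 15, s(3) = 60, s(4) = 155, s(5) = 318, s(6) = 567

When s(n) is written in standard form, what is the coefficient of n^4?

First differences: 45, 95, 163, 249. Second differences: 50, 68, 86. Third differences: 18, 18.
Level-3 differences are constant, so s has degree 3.
Fitting a degree-3 polynomial gives s(n) = 3n³ - 2n² - 2n + 3.
The coefficient of n^4 is 0.

0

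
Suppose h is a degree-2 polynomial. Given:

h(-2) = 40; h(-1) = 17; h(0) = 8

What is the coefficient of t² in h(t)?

Write h(t) = at² + bt + c; the 3 given values yield a linear system in the 3 coefficients.
Solving, h(t) = 7t² - 2t + 8.
The coefficient of t² is 7.

7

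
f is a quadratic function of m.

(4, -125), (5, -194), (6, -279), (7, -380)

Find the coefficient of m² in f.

First differences: -69, -85, -101. Second differences: -16, -16.
Level-2 differences are constant, so f has degree 2.
Fitting a degree-2 polynomial gives f(m) = -8m² + 3m - 9.
The coefficient of m² is -8.

-8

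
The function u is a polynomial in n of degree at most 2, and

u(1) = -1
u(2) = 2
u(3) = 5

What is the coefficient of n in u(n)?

Write u(n) = an² + bn + c; the 3 given values yield a linear system in the 3 coefficients.
Solving, the leading coefficient vanishes, and u(n) = 3n - 4.
The coefficient of n is 3.

3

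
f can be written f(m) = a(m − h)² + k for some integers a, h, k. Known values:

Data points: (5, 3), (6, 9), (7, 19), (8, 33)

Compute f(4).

1

First differences 6, 10, 14; second difference 4 = 2a, so a = 2.
Expanding, the m-coefficient is −2ah = -4h; matching it to the data gives h = 4, and then k = 1.
So f(m) = 2(m − 4)² + 1.
f(4) = 2·0² + 1 = 1.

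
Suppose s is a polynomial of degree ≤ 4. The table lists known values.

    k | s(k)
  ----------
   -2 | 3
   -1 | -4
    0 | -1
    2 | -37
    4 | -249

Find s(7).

Write s(k) = ak^4 + bk³ + ck² + dk + e; the 5 given values yield a linear system in the 5 coefficients.
Solving, the leading coefficient vanishes, and s(k) = -3k³ - 4k² + 2k - 1.
Then s(7) = -1212.

-1212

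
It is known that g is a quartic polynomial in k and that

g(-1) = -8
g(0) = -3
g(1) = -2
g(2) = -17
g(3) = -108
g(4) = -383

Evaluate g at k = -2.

-53

Write g(k) = ak^4 + bk³ + ck² + dk + e; the 6 given values yield a linear system in the 5 coefficients.
Solving, g(k) = -2k^4 + 2k³ + k - 3.
Then g(-2) = -53.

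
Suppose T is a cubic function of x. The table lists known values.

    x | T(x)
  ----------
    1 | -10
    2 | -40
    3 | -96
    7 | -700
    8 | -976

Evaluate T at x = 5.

-310

Write T(x) = ax³ + bx² + cx + d; the 5 given values yield a linear system in the 4 coefficients.
Solving, T(x) = -x³ - 7x² - 2x.
Then T(5) = -310.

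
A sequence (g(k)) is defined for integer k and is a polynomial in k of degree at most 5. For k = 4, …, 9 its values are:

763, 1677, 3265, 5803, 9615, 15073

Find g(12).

Write g(k) = ak^5 + bk^4 + ck³ + dk² + ek + p; the 6 given values yield a linear system in the 6 coefficients.
Solving, the leading coefficient vanishes, and g(k) = 2k^4 + 2k³ + 5k² + 9k + 7.
Then g(12) = 45763.

45763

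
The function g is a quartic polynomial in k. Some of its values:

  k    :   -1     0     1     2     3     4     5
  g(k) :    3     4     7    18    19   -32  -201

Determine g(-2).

Write g(k) = ak^4 + bk³ + ck² + dk + e; the 7 given values yield a linear system in the 5 coefficients.
Solving, g(k) = -k^4 + 3k³ + 2k² - k + 4.
Then g(-2) = -26.

-26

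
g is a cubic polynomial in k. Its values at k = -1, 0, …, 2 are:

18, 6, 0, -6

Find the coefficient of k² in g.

Write g(k) = ak³ + bk² + ck + d; the 4 given values yield a linear system in the 4 coefficients.
Solving, g(k) = -k³ + 3k² - 8k + 6.
The coefficient of k² is 3.

3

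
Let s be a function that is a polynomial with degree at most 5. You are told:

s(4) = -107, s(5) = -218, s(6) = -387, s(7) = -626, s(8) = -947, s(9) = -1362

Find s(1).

-2

First differences: -111, -169, -239, -321, -415. Second differences: -58, -70, -82, -94. Third differences: -12, -12, -12.
Level-3 differences are constant, so s has degree 3.
Fitting a degree-3 polynomial gives s(x) = -2x³ + x² + 2x - 3.
Then s(1) = -2.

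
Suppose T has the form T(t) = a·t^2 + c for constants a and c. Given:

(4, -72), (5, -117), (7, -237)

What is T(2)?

-12

From T(4) = -72 and T(5) = -117: 16a + c = -72 and 25a + c = -117.
Subtracting: 9a = -45, so a = -5; then c = -72 − (-5)·16 = 8.
So T(t) = -5t² + 8, and T(2) = -12.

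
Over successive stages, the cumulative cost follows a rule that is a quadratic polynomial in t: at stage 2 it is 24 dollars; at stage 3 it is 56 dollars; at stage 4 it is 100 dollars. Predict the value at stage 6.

Write the value at t as Q(t).
Write Q(t) = at² + bt + c; the 3 given values yield a linear system in the 3 coefficients.
Solving, Q(t) = 6t² + 2t - 4.
Then Q(6) = 224.

224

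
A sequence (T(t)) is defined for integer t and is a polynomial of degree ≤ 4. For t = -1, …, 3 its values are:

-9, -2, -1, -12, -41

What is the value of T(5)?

-177

Write T(t) = at^4 + bt³ + ct² + dt + e; the 5 given values yield a linear system in the 5 coefficients.
Solving, the leading coefficient vanishes, and T(t) = -t³ - 3t² + 5t - 2.
Then T(5) = -177.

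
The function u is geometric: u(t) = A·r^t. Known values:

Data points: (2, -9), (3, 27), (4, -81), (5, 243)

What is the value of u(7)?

2187

Consecutive ratio: 27/(-9) = -3, and -81/27 = -3, so r = -3.
Then A·(-3)^2 = -9 gives A = -1, and u(t) = -1·(-3)^t.
u(7) = -1·(-3)^7 = 2187.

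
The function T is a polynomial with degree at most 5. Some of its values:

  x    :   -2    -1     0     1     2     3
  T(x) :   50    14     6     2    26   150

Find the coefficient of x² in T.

0

Write T(x) = ax^5 + bx^4 + cx³ + dx² + ex + p; the 6 given values yield a linear system in the 6 coefficients.
Solving, the leading coefficient vanishes, and T(x) = 2x^4 - 6x + 6.
The coefficient of x² is 0.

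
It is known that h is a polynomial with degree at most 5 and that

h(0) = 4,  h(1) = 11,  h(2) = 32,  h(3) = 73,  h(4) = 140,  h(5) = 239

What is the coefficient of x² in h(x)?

4

Write h(x) = ax^5 + bx^4 + cx³ + dx² + ex + p; the 6 given values yield a linear system in the 6 coefficients.
Solving, the top 2 coefficients vanish, and h(x) = x³ + 4x² + 2x + 4.
The coefficient of x² is 4.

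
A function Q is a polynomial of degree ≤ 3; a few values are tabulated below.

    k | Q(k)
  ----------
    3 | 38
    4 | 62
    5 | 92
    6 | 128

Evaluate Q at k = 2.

20

Write Q(k) = ak³ + bk² + ck + d; the 4 given values yield a linear system in the 4 coefficients.
Solving, the leading coefficient vanishes, and Q(k) = 3k² + 3k + 2.
Then Q(2) = 20.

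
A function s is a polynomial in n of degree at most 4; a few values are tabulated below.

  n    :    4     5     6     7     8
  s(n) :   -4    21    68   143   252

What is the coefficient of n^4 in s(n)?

0

First differences: 25, 47, 75, 109. Second differences: 22, 28, 34. Third differences: 6, 6.
Level-3 differences are constant, so s has degree 3.
Fitting a degree-3 polynomial gives s(n) = n³ - 4n² - 4.
The coefficient of n^4 is 0.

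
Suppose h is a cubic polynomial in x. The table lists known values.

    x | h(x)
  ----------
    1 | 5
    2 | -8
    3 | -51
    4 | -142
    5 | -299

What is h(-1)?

13

Write h(x) = ax³ + bx² + cx + d; the 5 given values yield a linear system in the 4 coefficients.
Solving, h(x) = -3x³ + 3x² - x + 6.
Then h(-1) = 13.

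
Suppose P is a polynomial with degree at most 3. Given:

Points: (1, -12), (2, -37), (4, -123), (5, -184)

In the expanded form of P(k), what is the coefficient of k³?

Write P(k) = ak³ + bk² + ck + d; the 4 given values yield a linear system in the 4 coefficients.
Solving, the leading coefficient vanishes, and P(k) = -6k² - 7k + 1.
The coefficient of k³ is 0.

0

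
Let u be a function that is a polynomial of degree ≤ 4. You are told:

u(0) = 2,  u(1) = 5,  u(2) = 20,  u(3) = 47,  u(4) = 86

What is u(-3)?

Write u(x) = ax^4 + bx³ + cx² + dx + e; the 5 given values yield a linear system in the 5 coefficients.
Solving, the top 2 coefficients vanish, and u(x) = 6x² - 3x + 2.
Then u(-3) = 65.

65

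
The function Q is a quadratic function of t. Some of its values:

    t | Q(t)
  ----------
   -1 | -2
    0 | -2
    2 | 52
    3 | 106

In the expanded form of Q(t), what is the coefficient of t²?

Write Q(t) = at² + bt + c; the 4 given values yield a linear system in the 3 coefficients.
Solving, Q(t) = 9t² + 9t - 2.
The coefficient of t² is 9.

9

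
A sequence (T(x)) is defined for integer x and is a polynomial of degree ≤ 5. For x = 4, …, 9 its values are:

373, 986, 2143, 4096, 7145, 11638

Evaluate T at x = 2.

Write T(x) = ax^5 + bx^4 + cx³ + dx² + ex + p; the 6 given values yield a linear system in the 6 coefficients.
Solving, the leading coefficient vanishes, and T(x) = 2x^4 - 2x³ - 3x + 1.
Then T(2) = 11.

11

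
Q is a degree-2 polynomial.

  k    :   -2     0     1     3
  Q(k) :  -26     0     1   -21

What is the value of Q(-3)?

Write Q(k) = ak² + bk + c; the 4 given values yield a linear system in the 3 coefficients.
Solving, Q(k) = -4k² + 5k.
Then Q(-3) = -51.

-51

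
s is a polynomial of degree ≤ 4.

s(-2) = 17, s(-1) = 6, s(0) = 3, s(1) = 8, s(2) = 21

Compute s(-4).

First differences: -11, -3, 5, 13. Second differences: 8, 8, 8.
Level-2 differences are constant, so s has degree 2.
Fitting a degree-2 polynomial gives s(n) = 4n² + n + 3.
Then s(-4) = 63.

63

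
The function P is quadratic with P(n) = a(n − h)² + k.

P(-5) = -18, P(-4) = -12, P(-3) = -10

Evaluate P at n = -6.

First differences 6, 2; second difference -4 = 2a, so a = -2.
Expanding, the n-coefficient is −2ah = 4h; matching it to the data gives h = -3, and then k = -10.
So P(n) = -2(n + 3)² − 10.
P(-6) = -2·(-3)² − 10 = -28.

-28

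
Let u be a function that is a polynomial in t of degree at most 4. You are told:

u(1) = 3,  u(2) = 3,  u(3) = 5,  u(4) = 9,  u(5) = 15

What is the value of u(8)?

Write u(t) = at^4 + bt³ + ct² + dt + e; the 5 given values yield a linear system in the 5 coefficients.
Solving, the top 2 coefficients vanish, and u(t) = t² - 3t + 5.
Then u(8) = 45.

45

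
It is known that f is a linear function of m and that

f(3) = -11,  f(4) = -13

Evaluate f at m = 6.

-17

Write f(m) = am + b; the 2 given values yield a linear system in the 2 coefficients.
Solving, f(m) = -2m - 5.
Then f(6) = -17.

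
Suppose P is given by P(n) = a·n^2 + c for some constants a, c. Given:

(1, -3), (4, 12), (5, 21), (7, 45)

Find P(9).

77

From P(1) = -3 and P(4) = 12: 1a + c = -3 and 16a + c = 12.
Subtracting: 15a = 15, so a = 1; then c = -3 − 1·1 = -4.
So P(n) = 1n² − 4, and P(9) = 77.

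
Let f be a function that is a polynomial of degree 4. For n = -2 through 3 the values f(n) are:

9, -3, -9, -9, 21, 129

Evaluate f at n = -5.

First differences: -12, -6, 0, 30, 108. Second differences: 6, 6, 30, 78. Third differences: 0, 24, 48. Fourth differences: 24, 24.
Level-4 differences are constant, so f has degree 4.
Fitting a degree-4 polynomial gives f(n) = n^4 + 2n³ + 2n² - 5n - 9.
Then f(-5) = 441.

441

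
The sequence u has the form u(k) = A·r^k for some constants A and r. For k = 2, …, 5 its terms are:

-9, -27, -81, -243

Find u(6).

Consecutive ratio: -27/(-9) = 3, and -81/(-27) = 3, so r = 3.
Then A·3^2 = -9 gives A = -1, and u(k) = -1·3^k.
u(6) = -1·3^6 = -729.

-729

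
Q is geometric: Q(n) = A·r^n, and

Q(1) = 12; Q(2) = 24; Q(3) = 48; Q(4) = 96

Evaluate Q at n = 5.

192

Consecutive ratio: 24/12 = 2, and 48/24 = 2, so r = 2.
Then A·2^1 = 12 gives A = 6, and Q(n) = 6·2^n.
Q(5) = 6·2^5 = 192.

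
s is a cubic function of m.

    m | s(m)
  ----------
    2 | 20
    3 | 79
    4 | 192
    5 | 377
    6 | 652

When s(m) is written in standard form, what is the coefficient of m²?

First differences: 59, 113, 185, 275. Second differences: 54, 72, 90. Third differences: 18, 18.
Level-3 differences are constant, so s has degree 3.
Fitting a degree-3 polynomial gives s(m) = 3m³ + 2m - 8.
The coefficient of m² is 0.

0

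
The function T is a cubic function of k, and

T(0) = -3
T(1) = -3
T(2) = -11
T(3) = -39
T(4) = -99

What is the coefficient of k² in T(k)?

2

First differences: 0, -8, -28, -60. Second differences: -8, -20, -32. Third differences: -12, -12.
Level-3 differences are constant, so T has degree 3.
Fitting a degree-3 polynomial gives T(k) = -2k³ + 2k² - 3.
The coefficient of k² is 2.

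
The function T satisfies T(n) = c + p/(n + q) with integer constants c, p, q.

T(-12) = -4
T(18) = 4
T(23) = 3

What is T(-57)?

-1

(T(n) − c)(n + q) = p for each data point; the three points give a linear system in c and q, then p follows.
Solving: c = 0, q = -3, p = 60, so T(n) = 60/(n − 3).
Then T(-57) = 0 + 60/(-60) = -1.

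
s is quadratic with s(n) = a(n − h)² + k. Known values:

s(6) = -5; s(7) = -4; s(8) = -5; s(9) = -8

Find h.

First differences 1, -1, -3; second difference -2 = 2a, so a = -1.
Expanding, the n-coefficient is −2ah = 2h; matching it to the data gives h = 7, and then k = -4.
So s(n) = -1(n − 7)² − 4.
Hence h = 7.

7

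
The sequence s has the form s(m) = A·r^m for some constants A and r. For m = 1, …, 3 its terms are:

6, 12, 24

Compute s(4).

Consecutive ratio: 12/6 = 2, and 24/12 = 2, so r = 2.
Then A·2^1 = 6 gives A = 3, and s(m) = 3·2^m.
s(4) = 3·2^4 = 48.

48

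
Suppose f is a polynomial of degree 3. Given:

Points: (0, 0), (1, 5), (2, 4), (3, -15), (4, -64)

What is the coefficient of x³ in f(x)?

-2

Write f(x) = ax³ + bx² + cx + d; the 5 given values yield a linear system in the 4 coefficients.
Solving, f(x) = -2x³ + 3x² + 4x.
The coefficient of x³ is -2.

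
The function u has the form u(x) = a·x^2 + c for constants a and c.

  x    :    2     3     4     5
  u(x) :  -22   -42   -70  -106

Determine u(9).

From u(2) = -22 and u(3) = -42: 4a + c = -22 and 9a + c = -42.
Subtracting: 5a = -20, so a = -4; then c = -22 − (-4)·4 = -6.
So u(x) = -4x² − 6, and u(9) = -330.

-330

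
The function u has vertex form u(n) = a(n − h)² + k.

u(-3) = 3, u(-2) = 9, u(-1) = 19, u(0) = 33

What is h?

First differences 6, 10, 14; second difference 4 = 2a, so a = 2.
Expanding, the n-coefficient is −2ah = -4h; matching it to the data gives h = -4, and then k = 1.
So u(n) = 2(n + 4)² + 1.
Hence h = -4.

-4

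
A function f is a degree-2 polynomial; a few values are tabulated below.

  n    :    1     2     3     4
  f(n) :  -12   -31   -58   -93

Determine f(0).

First differences: -19, -27, -35. Second differences: -8, -8.
Level-2 differences are constant, so f has degree 2.
Fitting a degree-2 polynomial gives f(n) = -4n² - 7n - 1.
Then f(0) = -1.

-1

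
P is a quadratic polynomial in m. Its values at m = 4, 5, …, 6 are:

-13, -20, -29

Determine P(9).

-68

Write P(m) = am² + bm + c; the 3 given values yield a linear system in the 3 coefficients.
Solving, P(m) = -m² + 2m - 5.
Then P(9) = -68.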